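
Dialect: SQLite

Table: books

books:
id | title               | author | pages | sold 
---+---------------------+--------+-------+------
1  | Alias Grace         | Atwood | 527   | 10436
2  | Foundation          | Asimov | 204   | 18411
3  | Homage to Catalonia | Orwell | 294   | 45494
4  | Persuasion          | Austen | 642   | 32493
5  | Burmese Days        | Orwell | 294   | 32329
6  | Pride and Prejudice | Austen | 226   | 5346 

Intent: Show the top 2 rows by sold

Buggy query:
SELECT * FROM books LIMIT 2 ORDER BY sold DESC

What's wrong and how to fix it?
Bug: LIMIT must come after ORDER BY

Fix: Sort with ORDER BY, then apply LIMIT

Corrected query:
SELECT * FROM books ORDER BY sold DESC LIMIT 2

Result:
id | title               | author | pages | sold 
---+---------------------+--------+-------+------
3  | Homage to Catalonia | Orwell | 294   | 45494
4  | Persuasion          | Austen | 642   | 32493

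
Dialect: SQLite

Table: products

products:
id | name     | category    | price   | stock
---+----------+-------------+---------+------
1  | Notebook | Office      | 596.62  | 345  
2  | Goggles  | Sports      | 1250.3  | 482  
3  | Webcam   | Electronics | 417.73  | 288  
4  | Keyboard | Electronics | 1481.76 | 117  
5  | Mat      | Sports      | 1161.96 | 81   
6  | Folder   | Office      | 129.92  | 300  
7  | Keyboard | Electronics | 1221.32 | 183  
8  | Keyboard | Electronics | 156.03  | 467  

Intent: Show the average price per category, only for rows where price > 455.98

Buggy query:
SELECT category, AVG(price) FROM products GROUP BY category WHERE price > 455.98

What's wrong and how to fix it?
Bug: Row-level WHERE must come before GROUP BY in the clause order

Fix: Place WHERE between FROM and GROUP BY

Corrected query:
SELECT category, AVG(price) FROM products WHERE price > 455.98 GROUP BY category

Result:
category    | AVG(price)
------------+-----------
Electronics | 1351.54   
Office      | 596.62    
Sports      | 1206.13   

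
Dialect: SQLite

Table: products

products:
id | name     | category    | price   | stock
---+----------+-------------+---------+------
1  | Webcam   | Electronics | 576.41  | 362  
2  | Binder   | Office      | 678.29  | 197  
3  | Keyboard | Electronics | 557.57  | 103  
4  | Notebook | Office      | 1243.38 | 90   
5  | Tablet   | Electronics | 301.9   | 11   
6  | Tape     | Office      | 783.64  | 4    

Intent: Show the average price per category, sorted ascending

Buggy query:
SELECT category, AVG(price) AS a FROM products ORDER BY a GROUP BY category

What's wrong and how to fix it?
Bug: ORDER BY appears before GROUP BY; SQL clause order requires GROUP BY first

Fix: Move ORDER BY to the end, after GROUP BY

Corrected query:
SELECT category, AVG(price) AS a FROM products GROUP BY category ORDER BY a

Result:
category    | a         
------------+-----------
Electronics | 478.626667
Office      | 901.77    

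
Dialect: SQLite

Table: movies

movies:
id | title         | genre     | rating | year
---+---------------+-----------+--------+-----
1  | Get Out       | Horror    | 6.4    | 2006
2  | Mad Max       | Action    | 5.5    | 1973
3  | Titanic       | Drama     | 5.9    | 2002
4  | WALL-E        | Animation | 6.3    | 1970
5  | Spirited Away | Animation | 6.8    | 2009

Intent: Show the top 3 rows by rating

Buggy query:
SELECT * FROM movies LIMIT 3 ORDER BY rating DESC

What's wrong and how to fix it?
Bug: LIMIT must come after ORDER BY

Fix: Sort with ORDER BY, then apply LIMIT

Corrected query:
SELECT * FROM movies ORDER BY rating DESC LIMIT 3

Result:
id | title         | genre     | rating | year
---+---------------+-----------+--------+-----
5  | Spirited Away | Animation | 6.8    | 2009
1  | Get Out       | Horror    | 6.4    | 2006
4  | WALL-E        | Animation | 6.3    | 1970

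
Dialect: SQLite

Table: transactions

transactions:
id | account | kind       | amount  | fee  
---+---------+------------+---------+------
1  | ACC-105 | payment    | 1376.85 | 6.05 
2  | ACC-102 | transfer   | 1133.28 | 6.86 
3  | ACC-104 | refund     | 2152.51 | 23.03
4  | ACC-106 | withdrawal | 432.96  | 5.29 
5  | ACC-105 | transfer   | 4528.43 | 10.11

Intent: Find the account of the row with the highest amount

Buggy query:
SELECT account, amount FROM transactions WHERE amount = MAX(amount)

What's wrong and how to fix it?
Bug: WHERE is evaluated per row; an aggregate over the whole table isn't defined there

Fix: Use a subquery: WHERE amount = (SELECT MAX(amount) FROM transactions)

Corrected query:
SELECT account, amount FROM transactions WHERE amount = (SELECT MAX(amount) FROM transactions)

Result:
account | amount 
--------+--------
ACC-105 | 4528.43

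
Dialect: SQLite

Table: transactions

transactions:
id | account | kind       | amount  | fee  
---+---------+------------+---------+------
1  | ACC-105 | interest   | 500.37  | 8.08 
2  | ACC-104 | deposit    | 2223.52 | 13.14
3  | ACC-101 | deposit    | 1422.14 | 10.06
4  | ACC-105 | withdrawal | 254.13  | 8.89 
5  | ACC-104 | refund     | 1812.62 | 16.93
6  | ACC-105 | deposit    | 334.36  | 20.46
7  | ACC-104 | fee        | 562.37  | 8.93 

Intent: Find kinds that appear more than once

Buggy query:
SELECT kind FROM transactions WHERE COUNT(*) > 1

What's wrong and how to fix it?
Bug: WHERE can't reference COUNT(*); aggregates are computed after WHERE

Fix: GROUP BY kind, then filter groups with HAVING COUNT(*) > 1

Corrected query:
SELECT kind FROM transactions GROUP BY kind HAVING COUNT(*) > 1

Result:
kind   
-------
deposit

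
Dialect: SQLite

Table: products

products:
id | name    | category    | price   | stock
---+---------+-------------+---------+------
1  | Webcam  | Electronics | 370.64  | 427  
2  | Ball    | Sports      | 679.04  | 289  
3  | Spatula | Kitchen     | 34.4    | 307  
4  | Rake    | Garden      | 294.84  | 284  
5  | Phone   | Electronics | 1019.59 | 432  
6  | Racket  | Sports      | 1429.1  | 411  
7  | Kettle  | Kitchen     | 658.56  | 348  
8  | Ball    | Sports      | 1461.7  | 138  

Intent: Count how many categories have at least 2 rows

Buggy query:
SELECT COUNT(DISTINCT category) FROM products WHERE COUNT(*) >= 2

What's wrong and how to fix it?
Bug: COUNT(*) cannot appear in WHERE; the per-group count doesn't exist yet

Fix: Group first with HAVING COUNT(*) >= 2, then COUNT the resulting groups

Corrected query:
SELECT COUNT(*) FROM (SELECT category FROM products GROUP BY category HAVING COUNT(*) >= 2)

Result:
COUNT(*)
--------
3       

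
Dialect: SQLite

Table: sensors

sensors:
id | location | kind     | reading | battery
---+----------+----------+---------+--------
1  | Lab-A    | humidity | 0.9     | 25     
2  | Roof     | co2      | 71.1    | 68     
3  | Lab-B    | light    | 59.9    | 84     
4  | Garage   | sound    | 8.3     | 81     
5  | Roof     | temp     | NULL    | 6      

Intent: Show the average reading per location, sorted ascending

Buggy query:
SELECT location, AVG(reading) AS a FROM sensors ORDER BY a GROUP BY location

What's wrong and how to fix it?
Bug: GROUP BY must precede ORDER BY

Fix: Move ORDER BY to the end, after GROUP BY

Corrected query:
SELECT location, AVG(reading) AS a FROM sensors GROUP BY location ORDER BY a

Result:
location | a   
---------+-----
Lab-A    | 0.9 
Garage   | 8.3 
Lab-B    | 59.9
Roof     | 71.1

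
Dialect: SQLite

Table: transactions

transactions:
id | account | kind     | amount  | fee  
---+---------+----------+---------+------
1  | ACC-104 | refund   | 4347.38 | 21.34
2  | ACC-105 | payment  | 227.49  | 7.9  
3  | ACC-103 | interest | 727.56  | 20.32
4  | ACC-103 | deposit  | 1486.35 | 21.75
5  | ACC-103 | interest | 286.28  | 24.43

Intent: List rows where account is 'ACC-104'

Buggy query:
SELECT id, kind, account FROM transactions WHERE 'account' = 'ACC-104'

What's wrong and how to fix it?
Bug: 'account' in single quotes is a string literal, not the column; the comparison is literal-vs-literal and never true

Fix: Remove the quotes around the column name (or use double quotes for an identifier)

Corrected query:
SELECT id, kind, account FROM transactions WHERE account = 'ACC-104'

Result:
id | kind   | account
---+--------+--------
1  | refund | ACC-104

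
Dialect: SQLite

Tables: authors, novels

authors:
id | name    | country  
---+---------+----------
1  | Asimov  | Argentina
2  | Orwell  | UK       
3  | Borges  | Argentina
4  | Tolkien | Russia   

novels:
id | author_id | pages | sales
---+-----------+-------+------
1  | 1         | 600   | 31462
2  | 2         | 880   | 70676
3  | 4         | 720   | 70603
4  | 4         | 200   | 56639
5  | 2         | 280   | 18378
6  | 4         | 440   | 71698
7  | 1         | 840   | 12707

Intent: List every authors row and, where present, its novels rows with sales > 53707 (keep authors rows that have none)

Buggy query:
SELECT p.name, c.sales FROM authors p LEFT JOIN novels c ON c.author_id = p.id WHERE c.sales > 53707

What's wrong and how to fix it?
Bug: Filtering c.sales in WHERE discards the NULL rows produced by LEFT JOIN, turning it into an inner join

Fix: Move the right-table condition into the ON clause so unmatched parents are kept

Corrected query:
SELECT p.name, c.sales FROM authors p LEFT JOIN novels c ON c.author_id = p.id AND c.sales > 53707

Result:
name    | sales
--------+------
Asimov  | NULL 
Orwell  | 70676
Borges  | NULL 
Tolkien | 56639
Tolkien | 70603
Tolkien | 71698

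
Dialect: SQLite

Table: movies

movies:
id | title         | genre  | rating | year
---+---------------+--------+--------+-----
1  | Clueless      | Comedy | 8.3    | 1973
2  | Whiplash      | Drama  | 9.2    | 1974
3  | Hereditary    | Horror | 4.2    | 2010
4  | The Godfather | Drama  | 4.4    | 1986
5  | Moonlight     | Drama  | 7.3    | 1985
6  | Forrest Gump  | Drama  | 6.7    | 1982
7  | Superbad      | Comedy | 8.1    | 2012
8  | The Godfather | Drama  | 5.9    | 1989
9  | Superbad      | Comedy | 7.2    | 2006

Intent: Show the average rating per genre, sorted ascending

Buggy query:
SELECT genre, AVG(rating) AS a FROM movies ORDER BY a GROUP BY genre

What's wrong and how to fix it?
Bug: ORDER BY appears before GROUP BY; SQL clause order requires GROUP BY first

Fix: Reorder: SELECT … FROM … GROUP BY … ORDER BY …

Corrected query:
SELECT genre, AVG(rating) AS a FROM movies GROUP BY genre ORDER BY a

Result:
genre  | a       
-------+---------
Horror | 4.2     
Drama  | 6.7     
Comedy | 7.866667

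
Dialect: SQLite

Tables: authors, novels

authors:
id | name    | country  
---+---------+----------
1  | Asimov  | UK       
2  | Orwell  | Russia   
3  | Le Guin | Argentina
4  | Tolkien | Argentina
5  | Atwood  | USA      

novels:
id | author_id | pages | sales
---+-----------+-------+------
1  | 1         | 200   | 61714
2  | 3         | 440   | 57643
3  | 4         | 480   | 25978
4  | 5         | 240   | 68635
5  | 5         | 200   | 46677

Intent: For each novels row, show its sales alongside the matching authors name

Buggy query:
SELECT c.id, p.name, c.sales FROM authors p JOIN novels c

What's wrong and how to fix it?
Bug: Missing join condition: each novels row is matched to all authors rows instead of just its own

Fix: Add ON c.author_id = p.id to the JOIN

Corrected query:
SELECT c.id, p.name, c.sales FROM authors p JOIN novels c ON c.author_id = p.id

Result:
id | name    | sales
---+---------+------
1  | Asimov  | 61714
2  | Le Guin | 57643
3  | Tolkien | 25978
4  | Atwood  | 68635
5  | Atwood  | 46677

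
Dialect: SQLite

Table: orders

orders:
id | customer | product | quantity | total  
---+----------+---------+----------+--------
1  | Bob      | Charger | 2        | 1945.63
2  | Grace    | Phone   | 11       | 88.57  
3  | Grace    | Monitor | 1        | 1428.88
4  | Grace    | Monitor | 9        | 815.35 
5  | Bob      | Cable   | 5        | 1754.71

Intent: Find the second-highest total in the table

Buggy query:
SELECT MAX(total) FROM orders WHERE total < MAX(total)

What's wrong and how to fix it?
Bug: MAX(total) on the right of the comparison is an aggregate-in-WHERE error

Fix: Compute the overall MAX in a subquery, then take MAX of rows below it

Corrected query:
SELECT MAX(total) FROM orders WHERE total < (SELECT MAX(total) FROM orders)

Result:
MAX(total)
----------
1754.71   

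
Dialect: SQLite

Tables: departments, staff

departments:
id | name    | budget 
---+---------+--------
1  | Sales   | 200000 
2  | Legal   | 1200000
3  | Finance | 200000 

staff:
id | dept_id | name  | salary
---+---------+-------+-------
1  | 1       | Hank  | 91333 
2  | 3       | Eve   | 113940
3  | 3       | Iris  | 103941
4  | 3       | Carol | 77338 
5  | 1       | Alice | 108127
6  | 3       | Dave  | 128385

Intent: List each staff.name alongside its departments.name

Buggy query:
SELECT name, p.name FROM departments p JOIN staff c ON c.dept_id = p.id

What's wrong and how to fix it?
Bug: 'name' exists in both joined tables, so the database can't tell which one is meant

Fix: Qualify the column with its table alias (c.name)

Corrected query:
SELECT c.name, p.name FROM departments p JOIN staff c ON c.dept_id = p.id

Result:
name  | name   
------+--------
Hank  | Sales  
Eve   | Finance
Iris  | Finance
Carol | Finance
Alice | Sales  
Dave  | Finance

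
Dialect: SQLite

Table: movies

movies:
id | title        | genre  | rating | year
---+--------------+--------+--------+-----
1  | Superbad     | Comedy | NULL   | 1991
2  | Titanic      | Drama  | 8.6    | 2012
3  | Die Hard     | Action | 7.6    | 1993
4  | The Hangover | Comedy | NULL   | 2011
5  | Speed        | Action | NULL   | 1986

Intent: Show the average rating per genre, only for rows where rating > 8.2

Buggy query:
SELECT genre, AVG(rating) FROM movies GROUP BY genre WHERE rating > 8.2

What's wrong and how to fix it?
Bug: WHERE cannot follow GROUP BY

Fix: Move the WHERE clause before GROUP BY

Corrected query:
SELECT genre, AVG(rating) FROM movies WHERE rating > 8.2 GROUP BY genre

Result:
genre | AVG(rating)
------+------------
Drama | 8.6        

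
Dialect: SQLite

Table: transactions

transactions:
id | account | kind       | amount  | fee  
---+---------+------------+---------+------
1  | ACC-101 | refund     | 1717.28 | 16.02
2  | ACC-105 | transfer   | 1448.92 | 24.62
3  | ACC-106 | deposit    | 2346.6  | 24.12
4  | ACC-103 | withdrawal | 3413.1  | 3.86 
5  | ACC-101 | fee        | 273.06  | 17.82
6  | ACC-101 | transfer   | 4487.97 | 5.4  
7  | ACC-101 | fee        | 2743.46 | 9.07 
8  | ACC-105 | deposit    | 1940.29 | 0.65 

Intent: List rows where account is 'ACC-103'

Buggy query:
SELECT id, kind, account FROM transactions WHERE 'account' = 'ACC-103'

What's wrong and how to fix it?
Bug: 'account' in single quotes is a string literal, not the column; the comparison is literal-vs-literal and never true

Fix: Remove the quotes around the column name (or use double quotes for an identifier)

Corrected query:
SELECT id, kind, account FROM transactions WHERE account = 'ACC-103'

Result:
id | kind       | account
---+------------+--------
4  | withdrawal | ACC-103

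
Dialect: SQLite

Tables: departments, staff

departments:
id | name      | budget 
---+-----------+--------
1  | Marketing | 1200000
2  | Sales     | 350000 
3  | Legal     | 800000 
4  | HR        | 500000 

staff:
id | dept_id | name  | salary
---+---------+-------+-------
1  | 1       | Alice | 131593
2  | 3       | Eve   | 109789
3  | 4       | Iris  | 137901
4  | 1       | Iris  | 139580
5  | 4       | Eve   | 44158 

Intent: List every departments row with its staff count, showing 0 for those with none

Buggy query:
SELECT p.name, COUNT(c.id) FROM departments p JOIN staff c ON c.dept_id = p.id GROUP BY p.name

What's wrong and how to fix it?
Bug: An inner join excludes parents with zero children

Fix: Use LEFT JOIN so parents without children still appear (COUNT(c.id) gives 0)

Corrected query:
SELECT p.name, COUNT(c.id) FROM departments p LEFT JOIN staff c ON c.dept_id = p.id GROUP BY p.name

Result:
name      | COUNT(c.id)
----------+------------
HR        | 2          
Legal     | 1          
Marketing | 2          
Sales     | 0          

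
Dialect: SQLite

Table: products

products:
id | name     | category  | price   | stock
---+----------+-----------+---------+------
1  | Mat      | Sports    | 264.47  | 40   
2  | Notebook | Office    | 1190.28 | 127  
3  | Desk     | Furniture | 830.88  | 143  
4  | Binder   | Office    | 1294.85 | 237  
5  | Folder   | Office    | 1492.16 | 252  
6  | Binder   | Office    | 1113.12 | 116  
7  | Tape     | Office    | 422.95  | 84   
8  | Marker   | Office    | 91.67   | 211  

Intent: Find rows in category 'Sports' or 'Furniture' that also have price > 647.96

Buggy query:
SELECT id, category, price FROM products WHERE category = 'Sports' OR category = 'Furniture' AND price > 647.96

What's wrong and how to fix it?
Bug: Without parentheses, AND is evaluated before OR, so the price filter only applies to the 'Furniture' branch

Fix: Add parentheses around the OR so the AND applies to both alternatives

Corrected query:
SELECT id, category, price FROM products WHERE (category = 'Sports' OR category = 'Furniture') AND price > 647.96

Result:
id | category  | price 
---+-----------+-------
3  | Furniture | 830.88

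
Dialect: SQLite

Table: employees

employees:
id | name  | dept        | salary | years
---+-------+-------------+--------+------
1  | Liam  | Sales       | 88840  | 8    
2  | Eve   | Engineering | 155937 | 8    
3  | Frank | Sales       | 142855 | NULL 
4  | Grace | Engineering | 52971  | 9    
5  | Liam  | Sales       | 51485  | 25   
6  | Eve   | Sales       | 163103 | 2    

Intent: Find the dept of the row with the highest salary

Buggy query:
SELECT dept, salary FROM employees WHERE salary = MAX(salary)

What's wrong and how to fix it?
Bug: MAX(salary) is an aggregate and cannot be used directly in WHERE

Fix: Wrap MAX in a scalar subquery so WHERE compares against a single value

Corrected query:
SELECT dept, salary FROM employees WHERE salary = (SELECT MAX(salary) FROM employees)

Result:
dept  | salary
------+-------
Sales | 163103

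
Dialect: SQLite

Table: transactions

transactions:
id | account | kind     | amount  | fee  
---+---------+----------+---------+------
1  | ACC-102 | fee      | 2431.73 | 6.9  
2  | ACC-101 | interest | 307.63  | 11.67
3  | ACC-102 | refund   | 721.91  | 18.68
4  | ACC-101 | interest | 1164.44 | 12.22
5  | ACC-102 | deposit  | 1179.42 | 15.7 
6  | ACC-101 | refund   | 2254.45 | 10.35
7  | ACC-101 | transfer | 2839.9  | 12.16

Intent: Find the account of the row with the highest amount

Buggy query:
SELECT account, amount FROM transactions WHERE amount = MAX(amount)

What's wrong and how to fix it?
Bug: MAX(amount) is an aggregate and cannot be used directly in WHERE

Fix: Wrap MAX in a scalar subquery so WHERE compares against a single value

Corrected query:
SELECT account, amount FROM transactions WHERE amount = (SELECT MAX(amount) FROM transactions)

Result:
account | amount
--------+-------
ACC-101 | 2839.9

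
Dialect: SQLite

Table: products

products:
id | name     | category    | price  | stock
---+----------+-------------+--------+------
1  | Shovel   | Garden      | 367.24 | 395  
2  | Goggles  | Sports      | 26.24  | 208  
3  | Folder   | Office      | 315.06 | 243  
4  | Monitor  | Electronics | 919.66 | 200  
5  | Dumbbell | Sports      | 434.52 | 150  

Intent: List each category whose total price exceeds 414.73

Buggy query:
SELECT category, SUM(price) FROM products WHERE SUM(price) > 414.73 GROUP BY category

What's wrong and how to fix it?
Bug: SUM(price) is an aggregate, but WHERE filters rows before aggregation

Fix: Move the aggregate condition to a HAVING clause

Corrected query:
SELECT category, SUM(price) FROM products GROUP BY category HAVING SUM(price) > 414.73

Result:
category    | SUM(price)
------------+-----------
Electronics | 919.66    
Sports      | 460.76    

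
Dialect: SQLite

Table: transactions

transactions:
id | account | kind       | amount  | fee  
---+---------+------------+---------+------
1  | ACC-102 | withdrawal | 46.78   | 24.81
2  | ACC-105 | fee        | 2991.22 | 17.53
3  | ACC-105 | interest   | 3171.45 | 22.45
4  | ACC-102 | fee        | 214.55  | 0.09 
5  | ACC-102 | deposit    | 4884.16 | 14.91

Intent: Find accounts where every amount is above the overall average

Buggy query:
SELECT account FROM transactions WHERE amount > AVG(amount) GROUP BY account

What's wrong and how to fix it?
Bug: WHERE evaluates per row before aggregation, so AVG() is unavailable

Fix: Compute the overall average in a scalar subquery and compare each group's MIN against it in HAVING

Corrected query:
SELECT account FROM transactions GROUP BY account HAVING MIN(amount) > (SELECT AVG(amount) FROM transactions)

Result:
account
-------
ACC-105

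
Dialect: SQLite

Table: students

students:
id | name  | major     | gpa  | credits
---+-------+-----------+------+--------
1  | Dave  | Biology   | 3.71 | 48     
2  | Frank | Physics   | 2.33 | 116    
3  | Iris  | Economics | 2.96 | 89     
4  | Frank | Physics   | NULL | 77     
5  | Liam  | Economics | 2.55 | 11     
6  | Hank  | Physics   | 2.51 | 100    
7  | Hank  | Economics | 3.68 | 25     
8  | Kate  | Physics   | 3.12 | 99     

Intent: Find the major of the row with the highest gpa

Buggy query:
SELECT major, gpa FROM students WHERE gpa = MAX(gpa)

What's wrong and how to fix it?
Bug: MAX(gpa) is an aggregate and cannot be used directly in WHERE

Fix: Use a subquery: WHERE gpa = (SELECT MAX(gpa) FROM students)

Corrected query:
SELECT major, gpa FROM students WHERE gpa = (SELECT MAX(gpa) FROM students)

Result:
major   | gpa 
--------+-----
Biology | 3.71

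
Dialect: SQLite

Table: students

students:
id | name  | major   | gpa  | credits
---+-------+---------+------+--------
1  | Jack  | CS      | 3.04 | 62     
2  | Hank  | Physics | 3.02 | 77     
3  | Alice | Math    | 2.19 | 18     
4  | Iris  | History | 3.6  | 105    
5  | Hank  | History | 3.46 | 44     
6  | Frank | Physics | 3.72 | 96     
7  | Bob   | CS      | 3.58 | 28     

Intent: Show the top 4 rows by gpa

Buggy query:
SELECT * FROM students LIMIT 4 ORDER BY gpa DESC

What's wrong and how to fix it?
Bug: ORDER BY cannot follow LIMIT; LIMIT is the final clause

Fix: Swap the clauses: ORDER BY first, then LIMIT

Corrected query:
SELECT * FROM students ORDER BY gpa DESC LIMIT 4

Result:
id | name  | major   | gpa  | credits
---+-------+---------+------+--------
6  | Frank | Physics | 3.72 | 96     
4  | Iris  | History | 3.6  | 105    
7  | Bob   | CS      | 3.58 | 28     
5  | Hank  | History | 3.46 | 44     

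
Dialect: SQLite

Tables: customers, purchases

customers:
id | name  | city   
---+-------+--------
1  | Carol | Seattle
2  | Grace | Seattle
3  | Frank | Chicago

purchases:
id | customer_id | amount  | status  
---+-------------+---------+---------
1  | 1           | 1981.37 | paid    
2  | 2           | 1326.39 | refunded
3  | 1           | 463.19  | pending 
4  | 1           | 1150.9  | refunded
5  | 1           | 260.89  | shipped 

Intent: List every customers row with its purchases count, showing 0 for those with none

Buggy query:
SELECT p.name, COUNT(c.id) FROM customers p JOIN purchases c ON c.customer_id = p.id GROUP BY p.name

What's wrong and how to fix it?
Bug: An inner join excludes parents with zero children

Fix: Switch to LEFT JOIN to retain unmatched parent rows

Corrected query:
SELECT p.name, COUNT(c.id) FROM customers p LEFT JOIN purchases c ON c.customer_id = p.id GROUP BY p.name

Result:
name  | COUNT(c.id)
------+------------
Carol | 4          
Frank | 0          
Grace | 1          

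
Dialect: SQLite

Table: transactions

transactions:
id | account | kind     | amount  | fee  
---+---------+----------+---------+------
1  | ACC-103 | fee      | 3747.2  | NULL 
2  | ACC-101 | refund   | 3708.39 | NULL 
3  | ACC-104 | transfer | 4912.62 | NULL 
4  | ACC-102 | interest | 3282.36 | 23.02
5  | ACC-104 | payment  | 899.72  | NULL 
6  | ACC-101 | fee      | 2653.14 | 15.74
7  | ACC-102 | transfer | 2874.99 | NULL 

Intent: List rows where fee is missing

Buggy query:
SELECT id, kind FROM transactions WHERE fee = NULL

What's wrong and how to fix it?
Bug: '= NULL' is always unknown in SQL three-valued logic, so no rows match

Fix: Use IS NULL to test for NULL

Corrected query:
SELECT id, kind FROM transactions WHERE fee IS NULL

Result:
id | kind    
---+---------
1  | fee     
2  | refund  
3  | transfer
5  | payment 
7  | transfer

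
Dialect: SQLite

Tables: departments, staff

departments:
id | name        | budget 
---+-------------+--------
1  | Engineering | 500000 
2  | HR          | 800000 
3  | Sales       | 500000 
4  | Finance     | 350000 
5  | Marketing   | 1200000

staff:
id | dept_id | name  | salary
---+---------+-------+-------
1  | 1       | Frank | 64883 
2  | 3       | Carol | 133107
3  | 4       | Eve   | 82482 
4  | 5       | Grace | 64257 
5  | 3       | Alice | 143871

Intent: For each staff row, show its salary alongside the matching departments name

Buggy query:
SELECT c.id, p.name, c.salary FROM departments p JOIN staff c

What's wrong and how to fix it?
Bug: Missing join condition: each staff row is matched to all departments rows instead of just its own

Fix: Add ON c.dept_id = p.id to the JOIN

Corrected query:
SELECT c.id, p.name, c.salary FROM departments p JOIN staff c ON c.dept_id = p.id

Result:
id | name        | salary
---+-------------+-------
1  | Engineering | 64883 
2  | Sales       | 133107
3  | Finance     | 82482 
4  | Marketing   | 64257 
5  | Sales       | 143871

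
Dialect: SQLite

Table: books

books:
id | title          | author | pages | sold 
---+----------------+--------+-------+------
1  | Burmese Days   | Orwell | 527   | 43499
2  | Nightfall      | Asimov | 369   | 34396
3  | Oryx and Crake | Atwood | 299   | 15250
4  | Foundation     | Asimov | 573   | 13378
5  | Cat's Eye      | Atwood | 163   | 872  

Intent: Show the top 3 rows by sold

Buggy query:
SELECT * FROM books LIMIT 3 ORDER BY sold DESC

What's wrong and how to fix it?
Bug: ORDER BY cannot follow LIMIT; LIMIT is the final clause

Fix: Sort with ORDER BY, then apply LIMIT

Corrected query:
SELECT * FROM books ORDER BY sold DESC LIMIT 3

Result:
id | title          | author | pages | sold 
---+----------------+--------+-------+------
1  | Burmese Days   | Orwell | 527   | 43499
2  | Nightfall      | Asimov | 369   | 34396
3  | Oryx and Crake | Atwood | 299   | 15250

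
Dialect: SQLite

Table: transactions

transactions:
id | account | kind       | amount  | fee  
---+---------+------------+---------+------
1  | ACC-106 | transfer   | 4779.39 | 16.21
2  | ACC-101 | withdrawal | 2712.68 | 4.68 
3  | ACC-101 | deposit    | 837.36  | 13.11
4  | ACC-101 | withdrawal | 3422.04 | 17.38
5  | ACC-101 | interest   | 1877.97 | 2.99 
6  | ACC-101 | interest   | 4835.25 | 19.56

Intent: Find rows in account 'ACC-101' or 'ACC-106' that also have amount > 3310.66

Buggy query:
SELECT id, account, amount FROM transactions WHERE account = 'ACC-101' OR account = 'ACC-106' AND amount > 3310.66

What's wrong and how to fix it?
Bug: Without parentheses, AND is evaluated before OR, so the amount filter only applies to the 'ACC-106' branch

Fix: Add parentheses around the OR so the AND applies to both alternatives

Corrected query:
SELECT id, account, amount FROM transactions WHERE (account = 'ACC-101' OR account = 'ACC-106') AND amount > 3310.66

Result:
id | account | amount 
---+---------+--------
1  | ACC-106 | 4779.39
4  | ACC-101 | 3422.04
6  | ACC-101 | 4835.25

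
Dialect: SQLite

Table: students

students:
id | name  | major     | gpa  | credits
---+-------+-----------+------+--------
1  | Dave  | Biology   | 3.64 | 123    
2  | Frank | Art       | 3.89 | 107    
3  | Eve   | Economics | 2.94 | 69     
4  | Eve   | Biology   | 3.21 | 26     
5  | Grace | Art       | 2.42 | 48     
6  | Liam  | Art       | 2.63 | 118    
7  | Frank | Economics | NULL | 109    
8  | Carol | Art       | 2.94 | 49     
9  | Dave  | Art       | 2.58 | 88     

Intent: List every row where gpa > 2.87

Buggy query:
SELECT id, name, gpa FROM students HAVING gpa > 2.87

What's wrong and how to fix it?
Bug: This is a non-aggregate query (no GROUP BY, no aggregates), so in SQLite the HAVING clause is invalid here; a row-level condition belongs in WHERE

Fix: Replace HAVING with WHERE since the condition applies to individual rows

Corrected query:
SELECT id, name, gpa FROM students WHERE gpa > 2.87

Result:
id | name  | gpa 
---+-------+-----
1  | Dave  | 3.64
2  | Frank | 3.89
3  | Eve   | 2.94
4  | Eve   | 3.21
8  | Carol | 2.94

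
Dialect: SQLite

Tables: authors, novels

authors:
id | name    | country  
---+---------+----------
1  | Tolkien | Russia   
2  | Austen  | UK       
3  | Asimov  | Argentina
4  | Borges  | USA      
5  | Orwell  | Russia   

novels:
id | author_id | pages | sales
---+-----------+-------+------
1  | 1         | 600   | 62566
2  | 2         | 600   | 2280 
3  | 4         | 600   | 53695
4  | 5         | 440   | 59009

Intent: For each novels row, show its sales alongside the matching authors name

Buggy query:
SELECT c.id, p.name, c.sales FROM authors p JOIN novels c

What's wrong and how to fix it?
Bug: JOIN with no ON clause produces a cartesian product; every novels row pairs with every authors row

Fix: Specify the join condition linking the foreign key to the parent id

Corrected query:
SELECT c.id, p.name, c.sales FROM authors p JOIN novels c ON c.author_id = p.id

Result:
id | name    | sales
---+---------+------
1  | Tolkien | 62566
2  | Austen  | 2280 
3  | Borges  | 53695
4  | Orwell  | 59009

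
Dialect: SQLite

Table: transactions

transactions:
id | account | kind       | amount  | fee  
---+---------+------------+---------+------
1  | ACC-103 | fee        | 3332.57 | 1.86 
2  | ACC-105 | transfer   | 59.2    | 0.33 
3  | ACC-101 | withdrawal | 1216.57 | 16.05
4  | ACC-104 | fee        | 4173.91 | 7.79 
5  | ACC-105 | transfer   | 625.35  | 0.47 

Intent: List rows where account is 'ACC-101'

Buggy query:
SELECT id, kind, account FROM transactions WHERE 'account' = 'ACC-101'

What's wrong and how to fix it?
Bug: 'account' in single quotes is a string literal, not the column; the comparison is literal-vs-literal and never true

Fix: Remove the quotes around the column name (or use double quotes for an identifier)

Corrected query:
SELECT id, kind, account FROM transactions WHERE account = 'ACC-101'

Result:
id | kind       | account
---+------------+--------
3  | withdrawal | ACC-101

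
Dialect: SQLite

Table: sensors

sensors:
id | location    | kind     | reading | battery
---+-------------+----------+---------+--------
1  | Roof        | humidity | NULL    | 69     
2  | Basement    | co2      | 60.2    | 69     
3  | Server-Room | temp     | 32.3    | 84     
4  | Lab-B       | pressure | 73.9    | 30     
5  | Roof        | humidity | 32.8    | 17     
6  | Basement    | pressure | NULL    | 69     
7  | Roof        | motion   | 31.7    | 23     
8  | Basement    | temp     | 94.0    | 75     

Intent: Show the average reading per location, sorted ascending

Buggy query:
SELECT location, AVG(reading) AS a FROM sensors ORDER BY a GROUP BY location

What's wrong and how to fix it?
Bug: ORDER BY appears before GROUP BY; SQL clause order requires GROUP BY first

Fix: Move ORDER BY to the end, after GROUP BY

Corrected query:
SELECT location, AVG(reading) AS a FROM sensors GROUP BY location ORDER BY a

Result:
location    | a    
------------+------
Roof        | 32.25
Server-Room | 32.3 
Lab-B       | 73.9 
Basement    | 77.1 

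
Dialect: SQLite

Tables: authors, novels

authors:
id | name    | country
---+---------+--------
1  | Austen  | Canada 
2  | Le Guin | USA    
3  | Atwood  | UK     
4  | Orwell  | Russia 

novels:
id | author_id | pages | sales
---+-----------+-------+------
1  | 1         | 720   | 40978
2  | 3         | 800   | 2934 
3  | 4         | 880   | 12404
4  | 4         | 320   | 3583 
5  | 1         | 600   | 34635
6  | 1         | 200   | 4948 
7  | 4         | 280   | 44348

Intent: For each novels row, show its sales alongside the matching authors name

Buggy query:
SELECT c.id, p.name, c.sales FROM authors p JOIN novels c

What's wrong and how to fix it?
Bug: Missing join condition: each novels row is matched to all authors rows instead of just its own

Fix: Specify the join condition linking the foreign key to the parent id

Corrected query:
SELECT c.id, p.name, c.sales FROM authors p JOIN novels c ON c.author_id = p.id

Result:
id | name   | sales
---+--------+------
1  | Austen | 40978
2  | Atwood | 2934 
3  | Orwell | 12404
4  | Orwell | 3583 
5  | Austen | 34635
6  | Austen | 4948 
7  | Orwell | 44348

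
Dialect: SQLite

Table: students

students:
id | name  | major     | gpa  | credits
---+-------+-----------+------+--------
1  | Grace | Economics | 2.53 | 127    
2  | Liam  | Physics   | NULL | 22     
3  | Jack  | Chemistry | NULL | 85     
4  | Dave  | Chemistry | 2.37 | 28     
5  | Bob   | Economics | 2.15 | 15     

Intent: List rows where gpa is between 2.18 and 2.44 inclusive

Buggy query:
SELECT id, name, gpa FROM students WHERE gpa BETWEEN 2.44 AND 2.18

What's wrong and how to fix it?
Bug: BETWEEN expects the lower bound first; with 2.44 AND 2.18 the range is empty

Fix: Write BETWEEN 2.18 AND 2.44

Corrected query:
SELECT id, name, gpa FROM students WHERE gpa BETWEEN 2.18 AND 2.44

Result:
id | name | gpa 
---+------+-----
4  | Dave | 2.37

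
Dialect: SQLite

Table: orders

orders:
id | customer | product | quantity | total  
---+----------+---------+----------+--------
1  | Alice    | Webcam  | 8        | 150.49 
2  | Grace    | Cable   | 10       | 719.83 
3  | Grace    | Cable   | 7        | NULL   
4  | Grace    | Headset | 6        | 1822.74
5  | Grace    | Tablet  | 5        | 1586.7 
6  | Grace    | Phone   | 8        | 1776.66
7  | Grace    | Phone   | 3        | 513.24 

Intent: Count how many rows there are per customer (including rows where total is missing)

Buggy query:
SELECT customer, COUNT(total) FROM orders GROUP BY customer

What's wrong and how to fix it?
Bug: COUNT(total) skips NULLs, so groups with missing total are undercounted

Fix: Use COUNT(*) to count all rows regardless of NULL

Corrected query:
SELECT customer, COUNT(*) FROM orders GROUP BY customer

Result:
customer | COUNT(*)
---------+---------
Alice    | 1       
Grace    | 6       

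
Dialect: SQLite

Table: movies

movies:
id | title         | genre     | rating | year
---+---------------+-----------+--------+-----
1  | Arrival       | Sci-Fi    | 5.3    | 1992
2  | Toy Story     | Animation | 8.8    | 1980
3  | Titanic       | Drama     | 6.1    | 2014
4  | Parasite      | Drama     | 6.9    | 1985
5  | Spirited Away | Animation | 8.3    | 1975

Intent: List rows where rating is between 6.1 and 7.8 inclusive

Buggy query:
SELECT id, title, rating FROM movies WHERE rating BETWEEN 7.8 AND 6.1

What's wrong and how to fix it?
Bug: The bounds are reversed; BETWEEN a AND b requires a <= b to match anything

Fix: Swap the bounds so the smaller value comes first

Corrected query:
SELECT id, title, rating FROM movies WHERE rating BETWEEN 6.1 AND 7.8

Result:
id | title    | rating
---+----------+-------
3  | Titanic  | 6.1   
4  | Parasite | 6.9   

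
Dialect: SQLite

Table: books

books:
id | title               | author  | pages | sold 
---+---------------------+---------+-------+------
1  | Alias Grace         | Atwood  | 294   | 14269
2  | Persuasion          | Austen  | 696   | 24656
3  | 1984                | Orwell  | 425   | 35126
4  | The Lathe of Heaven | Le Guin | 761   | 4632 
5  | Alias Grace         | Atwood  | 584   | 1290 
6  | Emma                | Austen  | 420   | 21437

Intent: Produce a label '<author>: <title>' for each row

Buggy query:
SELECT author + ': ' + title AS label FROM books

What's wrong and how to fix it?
Bug: SQLite uses || for string concatenation; + coerces text to numbers (yielding 0)

Fix: Use the || operator for string concatenation

Corrected query:
SELECT author || ': ' || title AS label FROM books

Result:
label                       
----------------------------
Atwood: Alias Grace         
Austen: Persuasion          
Orwell: 1984                
Le Guin: The Lathe of Heaven
Atwood: Alias Grace         
Austen: Emma                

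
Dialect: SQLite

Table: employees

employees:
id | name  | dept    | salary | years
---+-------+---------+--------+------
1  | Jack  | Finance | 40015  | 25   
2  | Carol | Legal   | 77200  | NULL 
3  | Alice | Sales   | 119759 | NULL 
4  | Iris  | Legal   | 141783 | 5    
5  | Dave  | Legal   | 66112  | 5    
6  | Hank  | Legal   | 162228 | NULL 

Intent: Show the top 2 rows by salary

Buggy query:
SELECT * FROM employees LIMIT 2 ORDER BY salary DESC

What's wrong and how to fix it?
Bug: ORDER BY cannot follow LIMIT; LIMIT is the final clause

Fix: Sort with ORDER BY, then apply LIMIT

Corrected query:
SELECT * FROM employees ORDER BY salary DESC LIMIT 2

Result:
id | name | dept  | salary | years
---+------+-------+--------+------
6  | Hank | Legal | 162228 | NULL 
4  | Iris | Legal | 141783 | 5    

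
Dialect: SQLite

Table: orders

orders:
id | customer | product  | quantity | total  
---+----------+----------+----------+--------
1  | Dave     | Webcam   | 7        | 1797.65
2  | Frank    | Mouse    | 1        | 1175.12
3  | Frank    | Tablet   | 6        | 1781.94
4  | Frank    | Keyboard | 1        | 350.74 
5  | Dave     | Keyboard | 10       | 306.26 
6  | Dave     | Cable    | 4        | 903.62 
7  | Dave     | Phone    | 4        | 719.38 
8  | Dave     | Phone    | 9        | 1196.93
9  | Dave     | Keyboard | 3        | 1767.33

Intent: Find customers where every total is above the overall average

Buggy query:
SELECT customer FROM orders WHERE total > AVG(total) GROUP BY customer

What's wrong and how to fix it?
Bug: WHERE evaluates per row before aggregation, so AVG() is unavailable

Fix: Use a subquery for AVG and a HAVING MIN(...) filter so the condition holds for every row in the group

Corrected query:
SELECT customer FROM orders GROUP BY customer HAVING MIN(total) > (SELECT AVG(total) FROM orders)

Result:
(no rows)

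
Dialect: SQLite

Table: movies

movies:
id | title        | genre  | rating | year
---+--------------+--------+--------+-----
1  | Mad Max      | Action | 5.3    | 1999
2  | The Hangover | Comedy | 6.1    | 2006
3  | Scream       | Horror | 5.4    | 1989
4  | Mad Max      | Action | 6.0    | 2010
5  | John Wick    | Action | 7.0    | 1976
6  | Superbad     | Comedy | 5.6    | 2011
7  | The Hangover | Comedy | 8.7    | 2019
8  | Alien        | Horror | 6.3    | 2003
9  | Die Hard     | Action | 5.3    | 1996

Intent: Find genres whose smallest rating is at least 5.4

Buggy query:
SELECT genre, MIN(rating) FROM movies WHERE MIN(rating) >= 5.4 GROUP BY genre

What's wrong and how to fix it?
Bug: Aggregates like MIN are computed per group after WHERE runs

Fix: Replace WHERE with HAVING after the GROUP BY

Corrected query:
SELECT genre, MIN(rating) FROM movies GROUP BY genre HAVING MIN(rating) >= 5.4

Result:
genre  | MIN(rating)
-------+------------
Comedy | 5.6        
Horror | 5.4        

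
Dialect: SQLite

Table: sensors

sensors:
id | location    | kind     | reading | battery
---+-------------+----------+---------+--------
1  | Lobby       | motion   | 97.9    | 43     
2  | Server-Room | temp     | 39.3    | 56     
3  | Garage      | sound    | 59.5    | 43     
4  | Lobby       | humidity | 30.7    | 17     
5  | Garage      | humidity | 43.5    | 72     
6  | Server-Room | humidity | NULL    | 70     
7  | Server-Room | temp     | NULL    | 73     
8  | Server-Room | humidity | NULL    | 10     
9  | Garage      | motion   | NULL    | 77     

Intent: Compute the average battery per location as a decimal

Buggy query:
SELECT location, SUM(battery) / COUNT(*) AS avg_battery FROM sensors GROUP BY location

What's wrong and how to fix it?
Bug: Both operands are integers, so '/' performs integer division and truncates

Fix: Cast one side to REAL so the division keeps the fractional part

Corrected query:
SELECT location, SUM(battery) * 1.0 / COUNT(*) AS avg_battery FROM sensors GROUP BY location

Result:
location    | avg_battery
------------+------------
Garage      | 64         
Lobby       | 30         
Server-Room | 52.25      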